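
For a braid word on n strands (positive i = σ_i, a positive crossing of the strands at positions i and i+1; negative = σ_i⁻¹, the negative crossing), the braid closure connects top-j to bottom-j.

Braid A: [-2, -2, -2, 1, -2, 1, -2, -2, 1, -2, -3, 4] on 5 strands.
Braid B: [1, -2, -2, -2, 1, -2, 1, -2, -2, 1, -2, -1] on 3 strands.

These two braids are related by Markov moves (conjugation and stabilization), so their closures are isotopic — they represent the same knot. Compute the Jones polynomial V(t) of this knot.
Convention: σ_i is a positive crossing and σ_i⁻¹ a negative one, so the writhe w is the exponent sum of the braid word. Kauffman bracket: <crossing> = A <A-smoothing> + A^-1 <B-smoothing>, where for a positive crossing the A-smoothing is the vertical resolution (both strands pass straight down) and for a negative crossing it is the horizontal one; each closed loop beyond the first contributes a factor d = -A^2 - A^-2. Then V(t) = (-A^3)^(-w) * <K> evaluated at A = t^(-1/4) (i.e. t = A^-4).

Markov-equivalent braids have isotopic closures, hence identical knot invariants. Strip the Markov moves from each word to reach a common short braid β, then compute V(t) once on β.
Braid A: s2^-1 s2^-1 s2^-1 s1 s2^-1 s1 s2^-1 s2^-1 s1 s2^-1 s3^-1 s4 on 5 strands reduces by inverse Markov moves (closure unchanged at each step):
  Destabilize: the word has the form β·s4 where s4 occurs only as the final letter (β ∈ B_4); drop it and the last strand → 4 strands.
  Destabilize: the word has the form β·s3^-1 where s3^-1 occurs only as the final letter (β ∈ B_3); drop it and the last strand → 3 strands.
Reduced to β = s2^-1 s2^-1 s2^-1 s1 s2^-1 s1 s2^-1 s2^-1 s1 s2^-1 on 3 strands, 10 crossings.
Braid B: s1 s2^-1 s2^-1 s2^-1 s1 s2^-1 s1 s2^-1 s2^-1 s1 s2^-1 s1^-1 on 3 strands reduces by inverse Markov moves (closure unchanged at each step):
  Deconjugate: the word is γ·β·γ⁻¹ with γ = s1 (prefix) and γ⁻¹ = s1^-1 (suffix); strip both.
Reduced to β = s2^-1 s2^-1 s2^-1 s1 s2^-1 s1 s2^-1 s2^-1 s1 s2^-1 on 3 strands, 10 crossings.
Both give the same β = s2^-1 s2^-1 s2^-1 s1 s2^-1 s1 s2^-1 s2^-1 s1 s2^-1 on 3 strands, so one state sum suffices:
Braid: s2^-1 s2^-1 s2^-1 s1 s2^-1 s1 s2^-1 s2^-1 s1 s2^-1 on 3 strands, 10 crossings.
Writhe w = (#positive) - (#negative) = 3 - 7 = -4.
State-sum expansion of <K>. There are 2^10 = 1024 states.
Smooth each crossing (0=||, 1=⌣⌢); contribution A^(Σ sign_k(1-2s_k)) * d^(L-1).
Tabulate the states by total A-exponent and number of loops L (A-exp: L × count):
  A^10: L=8 ×1
  A^8: L=7 ×10
  A^6: L=6 ×45
  A^4: L=5 ×119, L=7 ×1
  A^2: L=4 ×202, L=6 ×8
  A^0: L=3 ×224, L=5 ×28
  A^-2: L=2 ×156, L=4 ×53, L=6 ×1
  A^-4: L=1 ×57, L=3 ×59, L=5 ×4
  A^-6: L=2 ×38, L=4 ×7
  A^-8: L=3 ×10
  A^-10: L=4 ×1
Each group contributes A^e * Σ count * d^(L-1):
Powers of d = -A^2 - A^-2: d^2 = A^4 + 2 + A^-4; d^3 = -A^6 - 3*A^2 - 3*A^-2 - A^-6; d^4 = A^8 + 4*A^4 + 6 + 4*A^-4 + A^-8; d^5 = -A^10 - 5*A^6 - 10*A^2 - 10*A^-2 - 5*A^-6 - A^-10; d^6 = A^12 + 6*A^8 + 15*A^4 + 20 + 15*A^-4 + 6*A^-8 + A^-12; d^7 = -A^14 - 7*A^10 - 21*A^6 - 35*A^2 - 35*A^-2 - 21*A^-6 - 7*A^-10 - A^-14.
  A^10 * (d^7) = -A^24 - 7*A^20 - 21*A^16 - 35*A^12 - 35*A^8 - 21*A^4 - 7 - A^-4
  A^8 * (10*d^6) = 10*A^20 + 60*A^16 + 150*A^12 + 200*A^8 + 150*A^4 + 60 + 10*A^-4
  A^6 * (45*d^5) = -45*A^16 - 225*A^12 - 450*A^8 - 450*A^4 - 225 - 45*A^-4
  A^4 * (119*d^4 + d^6) = A^16 + 125*A^12 + 491*A^8 + 734*A^4 + 491 + 125*A^-4 + A^-8
  A^2 * (202*d^3 + 8*d^5) = -8*A^12 - 242*A^8 - 686*A^4 - 686 - 242*A^-4 - 8*A^-8
  A^0 * (224*d^2 + 28*d^4) = 28*A^8 + 336*A^4 + 616 + 336*A^-4 + 28*A^-8
  A^-2 * (156*d + 53*d^3 + d^5) = -A^8 - 58*A^4 - 325 - 325*A^-4 - 58*A^-8 - A^-12
  A^-4 * (57 + 59*d^2 + 4*d^4) = 4*A^4 + 75 + 199*A^-4 + 75*A^-8 + 4*A^-12
  A^-6 * (38*d + 7*d^3) = -7 - 59*A^-4 - 59*A^-8 - 7*A^-12
  A^-8 * (10*d^2) = 10*A^-4 + 20*A^-8 + 10*A^-12
  A^-10 * (d^3) = -A^-4 - 3*A^-8 - 3*A^-12 - A^-16
Summing the groups: <K> = -A^24 + 3*A^20 - 5*A^16 + 7*A^12 - 9*A^8 + 9*A^4 - 8 + 7*A^-4 - 4*A^-8 + 3*A^-12 - A^-16
Normalise by the writhe: (-A^3)^(-w) = (-A^3)^(4) = A^12, so f(A) = A^12 * <K> = -A^36 + 3*A^32 - 5*A^28 + 7*A^24 - 9*A^20 + 9*A^16 - 8*A^12 + 7*A^8 - 4*A^4 + 3 - A^-4.
Substitute A = t^(-1/4), i.e. A^e → t^(-e/4): V(t) = -t + 3 - 4*t^-1 + 7*t^-2 - 8*t^-3 + 9*t^-4 - 9*t^-5 + 7*t^-6 - 5*t^-7 + 3*t^-8 - t^-9

Answer: -t + 3 - 4*t^-1 + 7*t^-2 - 8*t^-3 + 9*t^-4 - 9*t^-5 + 7*t^-6 - 5*t^-7 + 3*t^-8 - t^-9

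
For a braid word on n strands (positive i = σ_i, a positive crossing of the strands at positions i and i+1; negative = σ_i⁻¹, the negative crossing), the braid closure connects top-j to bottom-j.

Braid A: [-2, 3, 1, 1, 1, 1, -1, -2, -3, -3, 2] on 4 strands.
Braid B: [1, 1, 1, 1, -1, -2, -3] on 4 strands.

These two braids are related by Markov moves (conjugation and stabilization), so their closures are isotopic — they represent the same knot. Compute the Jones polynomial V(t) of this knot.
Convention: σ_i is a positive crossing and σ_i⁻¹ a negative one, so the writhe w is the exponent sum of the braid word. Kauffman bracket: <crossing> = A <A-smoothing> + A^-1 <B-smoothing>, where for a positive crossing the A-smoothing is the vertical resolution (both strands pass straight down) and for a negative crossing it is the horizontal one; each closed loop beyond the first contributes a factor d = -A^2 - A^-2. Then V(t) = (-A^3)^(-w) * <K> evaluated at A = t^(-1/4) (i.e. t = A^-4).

-t^4 + t^3 + t

Derivation:
Markov-equivalent braids have isotopic closures, hence identical knot invariants. Strip the Markov moves from each word to reach a common short braid β, then compute V(t) once on β.
Braid A: s2^-1 s3 s1 s1 s1 s1 s1^-1 s2^-1 s3^-1 s3^-1 s2 on 4 strands reduces by inverse Markov moves (closure unchanged at each step):
  Deconjugate: the word is γ·β·γ⁻¹ with γ = s2^-1 s3 (prefix) and γ⁻¹ = s3^-1 s2 (suffix); strip both.
  Destabilize: the word has the form β·s3^-1 where s3^-1 occurs only as the final letter (β ∈ B_3); drop it and the last strand → 3 strands.
Reduced to β = s1 s1 s1 s1 s1^-1 s2^-1 on 3 strands, 6 crossings.
Braid B: s1 s1 s1 s1 s1^-1 s2^-1 s3^-1 on 4 strands reduces by inverse Markov moves (closure unchanged at each step):
  Destabilize: the word has the form β·s3^-1 where s3^-1 occurs only as the final letter (β ∈ B_3); drop it and the last strand → 3 strands.
Reduced to β = s1 s1 s1 s1 s1^-1 s2^-1 on 3 strands, 6 crossings.
Both give the same β = s1 s1 s1 s1 s1^-1 s2^-1 on 3 strands, so one state sum suffices:
First cancel adjacent σ_i σ_i⁻¹ pairs (Reidemeister II — same braid, same closure): s1 s1 s1 s1 s1^-1 s2^-1 → s1 s1 s1 s2^-1.
Braid: s1 s1 s1 s2^-1 on 3 strands, 4 crossings.
Writhe w = (#positive) - (#negative) = 3 - 1 = 2.
Computing the Kauffman bracket via state sum. There are 2^4 = 16 states.
Smooth each crossing (0=||, 1=⌣⌢); contribution A^(Σ sign_k(1-2s_k)) * d^(L-1).
  state 0000: A-exp=+2, loops=3, term = A^2 * d^2
  state 0001: A-exp=+4, loops=2, term = A^4 * d^1
  state 0010: A-exp=+0, loops=2, term = A^0 * d^1
  state 0011: A-exp=+2, loops=1, term = A^2 * d^0
  state 0100: A-exp=+0, loops=2, term = A^0 * d^1
  state 0101: A-exp=+2, loops=1, term = A^2 * d^0
  state 0110: A-exp=-2, loops=3, term = A^-2 * d^2
  state 0111: A-exp=+0, loops=2, term = A^0 * d^1
  state 1000: A-exp=+0, loops=2, term = A^0 * d^1
  state 1001: A-exp=+2, loops=1, term = A^2 * d^0
  state 1010: A-exp=-2, loops=3, term = A^-2 * d^2
  state 1011: A-exp=+0, loops=2, term = A^0 * d^1
  state 1100: A-exp=-2, loops=3, term = A^-2 * d^2
  state 1101: A-exp=+0, loops=2, term = A^0 * d^1
  state 1110: A-exp=-4, loops=4, term = A^-4 * d^3
  state 1111: A-exp=-2, loops=3, term = A^-2 * d^2
Collect the terms by A-exponent (count of states per loop number):
Powers of d = -A^2 - A^-2: d^2 = A^4 + 2 + A^-4; d^3 = -A^6 - 3*A^2 - 3*A^-2 - A^-6.
  A^4 * (d) = -A^6 - A^2
  A^2 * (3 + d^2) = A^6 + 5*A^2 + A^-2
  A^0 * (6*d) = -6*A^2 - 6*A^-2
  A^-2 * (4*d^2) = 4*A^2 + 8*A^-2 + 4*A^-6
  A^-4 * (d^3) = -A^2 - 3*A^-2 - 3*A^-6 - A^-10
Summing the groups: <K> = A^2 + A^-6 - A^-10
Normalise by the writhe: (-A^3)^(-w) = (-A^3)^(-2) = A^-6, so f(A) = A^-6 * <K> = A^-4 + A^-12 - A^-16.
Substitute A = t^(-1/4), i.e. A^e → t^(-e/4): V(t) = -t^4 + t^3 + t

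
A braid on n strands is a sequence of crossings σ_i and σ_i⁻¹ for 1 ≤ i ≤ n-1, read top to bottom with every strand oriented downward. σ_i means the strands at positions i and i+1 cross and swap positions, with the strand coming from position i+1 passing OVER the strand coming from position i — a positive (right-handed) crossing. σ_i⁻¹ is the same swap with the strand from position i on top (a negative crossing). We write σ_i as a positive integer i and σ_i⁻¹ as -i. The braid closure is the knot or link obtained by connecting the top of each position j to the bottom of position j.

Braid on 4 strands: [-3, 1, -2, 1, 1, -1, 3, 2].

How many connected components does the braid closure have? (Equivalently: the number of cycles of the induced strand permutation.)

2

Derivation:
Track the strand permutation on 4 strands, starting from identity.
  step 1: s3^-1 swaps positions 3,4 -> [1 2 4 3]
  step 2: s1 swaps positions 1,2 -> [2 1 4 3]
  step 3: s2^-1 swaps positions 2,3 -> [2 4 1 3]
  step 4: s1 swaps positions 1,2 -> [4 2 1 3]
  step 5: s1 swaps positions 1,2 -> [2 4 1 3]
  step 6: s1^-1 swaps positions 1,2 -> [4 2 1 3]
  step 7: s3 swaps positions 3,4 -> [4 2 3 1]
  step 8: s2 swaps positions 2,3 -> [4 3 2 1]
Final permutation (position -> original strand): [4 3 2 1]
Closure components = cycle count of this permutation = 2.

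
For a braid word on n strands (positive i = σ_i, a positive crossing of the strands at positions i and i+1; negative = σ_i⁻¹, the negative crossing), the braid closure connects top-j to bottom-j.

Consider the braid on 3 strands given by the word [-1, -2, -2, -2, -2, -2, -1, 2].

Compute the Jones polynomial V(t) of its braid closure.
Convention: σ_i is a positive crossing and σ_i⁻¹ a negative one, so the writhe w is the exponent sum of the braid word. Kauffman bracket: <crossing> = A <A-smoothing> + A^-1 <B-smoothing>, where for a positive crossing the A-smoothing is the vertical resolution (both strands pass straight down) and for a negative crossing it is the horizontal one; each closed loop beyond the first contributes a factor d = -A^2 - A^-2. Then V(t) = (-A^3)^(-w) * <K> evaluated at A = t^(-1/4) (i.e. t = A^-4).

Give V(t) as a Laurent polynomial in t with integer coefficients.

Braid: s1^-1 s2^-1 s2^-1 s2^-1 s2^-1 s2^-1 s1^-1 s2 on 3 strands, 8 crossings.
Writhe w = (#positive) - (#negative) = 1 - 7 = -6.
State-sum expansion of <K>. There are 2^8 = 256 states.
Smooth each crossing (0=||, 1=⌣⌢); contribution A^(Σ sign_k(1-2s_k)) * d^(L-1).
Tabulate the states by total A-exponent and number of loops L (A-exp: L × count):
  A^8: L=6 ×1
  A^6: L=5 ×8
  A^4: L=4 ×25, L=6 ×3
  A^2: L=3 ×40, L=5 ×15, L=7 ×1
  A^0: L=2 ×35, L=4 ×30, L=6 ×5
  A^-2: L=1 ×15, L=3 ×31, L=5 ×10
  A^-4: L=2 ×18, L=4 ×10
  A^-6: L=1 ×2, L=3 ×6
  A^-8: L=2 ×1
Each group contributes A^e * Σ count * d^(L-1):
Powers of d = -A^2 - A^-2: d^2 = A^4 + 2 + A^-4; d^3 = -A^6 - 3*A^2 - 3*A^-2 - A^-6; d^4 = A^8 + 4*A^4 + 6 + 4*A^-4 + A^-8; d^5 = -A^10 - 5*A^6 - 10*A^2 - 10*A^-2 - 5*A^-6 - A^-10; d^6 = A^12 + 6*A^8 + 15*A^4 + 20 + 15*A^-4 + 6*A^-8 + A^-12.
  A^8 * (d^5) = -A^18 - 5*A^14 - 10*A^10 - 10*A^6 - 5*A^2 - A^-2
  A^6 * (8*d^4) = 8*A^14 + 32*A^10 + 48*A^6 + 32*A^2 + 8*A^-2
  A^4 * (25*d^3 + 3*d^5) = -3*A^14 - 40*A^10 - 105*A^6 - 105*A^2 - 40*A^-2 - 3*A^-6
  A^2 * (40*d^2 + 15*d^4 + d^6) = A^14 + 21*A^10 + 115*A^6 + 190*A^2 + 115*A^-2 + 21*A^-6 + A^-10
  A^0 * (35*d + 30*d^3 + 5*d^5) = -5*A^10 - 55*A^6 - 175*A^2 - 175*A^-2 - 55*A^-6 - 5*A^-10
  A^-2 * (15 + 31*d^2 + 10*d^4) = 10*A^6 + 71*A^2 + 137*A^-2 + 71*A^-6 + 10*A^-10
  A^-4 * (18*d + 10*d^3) = -10*A^2 - 48*A^-2 - 48*A^-6 - 10*A^-10
  A^-6 * (2 + 6*d^2) = 6*A^-2 + 14*A^-6 + 6*A^-10
  A^-8 * (d) = -A^-6 - A^-10
Summing the groups: <K> = -A^18 + A^14 - 2*A^10 + 3*A^6 - 2*A^2 + 2*A^-2 - A^-6 + A^-10
Normalise by the writhe: (-A^3)^(-w) = (-A^3)^(6) = A^18, so f(A) = A^18 * <K> = -A^36 + A^32 - 2*A^28 + 3*A^24 - 2*A^20 + 2*A^16 - A^12 + A^8.
Substitute A = t^(-1/4), i.e. A^e → t^(-e/4): V(t) = t^-2 - t^-3 + 2*t^-4 - 2*t^-5 + 3*t^-6 - 2*t^-7 + t^-8 - t^-9

Answer: t^-2 - t^-3 + 2*t^-4 - 2*t^-5 + 3*t^-6 - 2*t^-7 + t^-8 - t^-9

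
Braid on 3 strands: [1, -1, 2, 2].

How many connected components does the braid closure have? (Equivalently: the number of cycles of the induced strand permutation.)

3

Derivation:
Track the strand permutation on 3 strands, starting from identity.
  step 1: s1 swaps positions 1,2 -> [2 1 3]
  step 2: s1^-1 swaps positions 1,2 -> [1 2 3]
  step 3: s2 swaps positions 2,3 -> [1 3 2]
  step 4: s2 swaps positions 2,3 -> [1 2 3]
Final permutation (position -> original strand): [1 2 3]
Closure components = cycle count of this permutation = 3.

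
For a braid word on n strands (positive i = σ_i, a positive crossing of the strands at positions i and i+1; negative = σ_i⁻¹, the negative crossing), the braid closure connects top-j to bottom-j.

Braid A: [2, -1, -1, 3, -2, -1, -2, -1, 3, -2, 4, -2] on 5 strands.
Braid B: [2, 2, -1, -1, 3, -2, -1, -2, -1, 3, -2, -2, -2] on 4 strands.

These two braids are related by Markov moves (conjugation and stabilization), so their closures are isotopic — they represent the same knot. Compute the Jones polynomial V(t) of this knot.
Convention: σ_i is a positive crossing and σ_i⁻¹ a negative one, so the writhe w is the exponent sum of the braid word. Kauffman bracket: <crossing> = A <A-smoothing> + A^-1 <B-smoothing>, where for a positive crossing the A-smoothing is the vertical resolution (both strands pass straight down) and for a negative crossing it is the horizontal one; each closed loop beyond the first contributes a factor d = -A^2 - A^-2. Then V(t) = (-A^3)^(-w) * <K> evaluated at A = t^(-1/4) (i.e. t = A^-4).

1 - t^-1 + 2*t^-2 - 2*t^-3 + 2*t^-4 - 2*t^-5 + 2*t^-6 - t^-7

Derivation:
Markov-equivalent braids have isotopic closures, hence identical knot invariants. Strip the Markov moves from each word to reach a common short braid β, then compute V(t) once on β.
Braid A: s2 s1^-1 s1^-1 s3 s2^-1 s1^-1 s2^-1 s1^-1 s3 s2^-1 s4 s2^-1 on 5 strands reduces by inverse Markov moves (closure unchanged at each step):
  Deconjugate: the word is γ·β·γ⁻¹ with γ = s2 (prefix) and γ⁻¹ = s2^-1 (suffix); strip both.
  Destabilize: the word has the form β·s4 where s4 occurs only as the final letter (β ∈ B_4); drop it and the last strand → 4 strands.
Reduced to β = s1^-1 s1^-1 s3 s2^-1 s1^-1 s2^-1 s1^-1 s3 s2^-1 on 4 strands, 9 crossings.
Braid B: s2 s2 s1^-1 s1^-1 s3 s2^-1 s1^-1 s2^-1 s1^-1 s3 s2^-1 s2^-1 s2^-1 on 4 strands reduces by inverse Markov moves (closure unchanged at each step):
  Deconjugate: the word is γ·β·γ⁻¹ with γ = s2 s2 (prefix) and γ⁻¹ = s2^-1 s2^-1 (suffix); strip both.
Reduced to β = s1^-1 s1^-1 s3 s2^-1 s1^-1 s2^-1 s1^-1 s3 s2^-1 on 4 strands, 9 crossings.
Both give the same β = s1^-1 s1^-1 s3 s2^-1 s1^-1 s2^-1 s1^-1 s3 s2^-1 on 4 strands, so one state sum suffices:
Braid: s1^-1 s1^-1 s3 s2^-1 s1^-1 s2^-1 s1^-1 s3 s2^-1 on 4 strands, 9 crossings.
Writhe w = (#positive) - (#negative) = 2 - 7 = -5.
State-sum expansion of <K>. There are 2^9 = 512 states.
For each crossing: s=0 is the vertical smoothing, s=1 horizontal. Crossing k contributes A^(sign_k * (1 - 2*s_k)); loop factor d = -A^2 - A^-2.
Tabulate the states by total A-exponent and number of loops L (A-exp: L × count):
  A^9: L=3 ×1
  A^7: L=2 ×4, L=4 ×5
  A^5: L=1 ×4, L=3 ×26, L=5 ×6
  A^3: L=2 ×43, L=4 ×40, L=6 ×1
  A^1: L=1 ×23, L=3 ×92, L=5 ×11
  A^-1: L=2 ×91, L=4 ×34, L=6 ×1
  A^-3: L=1 ×32, L=3 ×48, L=5 ×4
  A^-5: L=2 ×28, L=4 ×8
  A^-7: L=3 ×9
  A^-9: L=4 ×1
Each group contributes A^e * Σ count * d^(L-1):
Powers of d = -A^2 - A^-2: d^2 = A^4 + 2 + A^-4; d^3 = -A^6 - 3*A^2 - 3*A^-2 - A^-6; d^4 = A^8 + 4*A^4 + 6 + 4*A^-4 + A^-8; d^5 = -A^10 - 5*A^6 - 10*A^2 - 10*A^-2 - 5*A^-6 - A^-10.
  A^9 * (d^2) = A^13 + 2*A^9 + A^5
  A^7 * (4*d + 5*d^3) = -5*A^13 - 19*A^9 - 19*A^5 - 5*A
  A^5 * (4 + 26*d^2 + 6*d^4) = 6*A^13 + 50*A^9 + 92*A^5 + 50*A + 6*A^-3
  A^3 * (43*d + 40*d^3 + d^5) = -A^13 - 45*A^9 - 173*A^5 - 173*A - 45*A^-3 - A^-7
  A^1 * (23 + 92*d^2 + 11*d^4) = 11*A^9 + 136*A^5 + 273*A + 136*A^-3 + 11*A^-7
  A^-1 * (91*d + 34*d^3 + d^5) = -A^9 - 39*A^5 - 203*A - 203*A^-3 - 39*A^-7 - A^-11
  A^-3 * (32 + 48*d^2 + 4*d^4) = 4*A^5 + 64*A + 152*A^-3 + 64*A^-7 + 4*A^-11
  A^-5 * (28*d + 8*d^3) = -8*A - 52*A^-3 - 52*A^-7 - 8*A^-11
  A^-7 * (9*d^2) = 9*A^-3 + 18*A^-7 + 9*A^-11
  A^-9 * (d^3) = -A^-3 - 3*A^-7 - 3*A^-11 - A^-15
Summing the groups: <K> = A^13 - 2*A^9 + 2*A^5 - 2*A + 2*A^-3 - 2*A^-7 + A^-11 - A^-15
Normalise by the writhe: (-A^3)^(-w) = (-A^3)^(5) = -A^15, so f(A) = -A^15 * <K> = -A^28 + 2*A^24 - 2*A^20 + 2*A^16 - 2*A^12 + 2*A^8 - A^4 + 1.
Substitute A = t^(-1/4), i.e. A^e → t^(-e/4): V(t) = 1 - t^-1 + 2*t^-2 - 2*t^-3 + 2*t^-4 - 2*t^-5 + 2*t^-6 - t^-7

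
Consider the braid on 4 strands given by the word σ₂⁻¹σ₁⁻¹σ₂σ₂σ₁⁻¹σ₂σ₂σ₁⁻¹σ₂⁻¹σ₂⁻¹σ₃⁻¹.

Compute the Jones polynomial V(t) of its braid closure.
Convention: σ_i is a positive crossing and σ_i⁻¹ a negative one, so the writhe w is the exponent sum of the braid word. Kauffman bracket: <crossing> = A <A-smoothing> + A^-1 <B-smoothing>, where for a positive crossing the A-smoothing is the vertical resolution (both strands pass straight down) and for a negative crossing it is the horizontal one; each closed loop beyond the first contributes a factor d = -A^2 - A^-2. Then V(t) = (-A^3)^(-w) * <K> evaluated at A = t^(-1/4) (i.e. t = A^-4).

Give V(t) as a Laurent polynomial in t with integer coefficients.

t^2 - 2*t + 4 - 4*t^-1 + 4*t^-2 - 4*t^-3 + 3*t^-4 - 2*t^-5 + t^-6

Derivation:
The presented braid s2^-1 s1^-1 s2 s2 s1^-1 s2 s2 s1^-1 s2^-1 s2^-1 s3^-1 on 4 strands reduces by inverse Markov moves (closure unchanged at each step):
  Destabilize: the word has the form β·s3^-1 where s3^-1 occurs only as the final letter (β ∈ B_3); drop it and the last strand → 3 strands.
Reduced to β = s2^-1 s1^-1 s2 s2 s1^-1 s2 s2 s1^-1 s2^-1 s2^-1 on 3 strands, 10 crossings.
Compute on β:
Braid: s2^-1 s1^-1 s2 s2 s1^-1 s2 s2 s1^-1 s2^-1 s2^-1 on 3 strands, 10 crossings.
Writhe w = (#positive) - (#negative) = 4 - 6 = -2.
Enumerate smoothing states for the bracket polynomial. There are 2^10 = 1024 states.
Each crossing splits two ways (0=vertical, 1=horizontal). The state's weight is A^(#A-smoothings - #B-smoothings) * d^(loops - 1).
Tabulate the states by total A-exponent and number of loops L (A-exp: L × count):
  A^10: L=5 ×1
  A^8: L=4 ×10
  A^6: L=3 ×39, L=5 ×6
  A^4: L=2 ×66, L=4 ×52, L=6 ×2
  A^2: L=1 ×45, L=3 ×124, L=5 ×41
  A^0: L=2 ×118, L=4 ×113, L=6 ×21
  A^-2: L=1 ×20, L=3 ×120, L=5 ×63, L=7 ×7
  A^-4: L=2 ×30, L=4 ×68, L=6 ×21, L=8 ×1
  A^-6: L=3 ×20, L=5 ×22, L=7 ×3
  A^-8: L=4 ×7, L=6 ×3
  A^-10: L=5 ×1
Each group contributes A^e * Σ count * d^(L-1):
Powers of d = -A^2 - A^-2: d^2 = A^4 + 2 + A^-4; d^3 = -A^6 - 3*A^2 - 3*A^-2 - A^-6; d^4 = A^8 + 4*A^4 + 6 + 4*A^-4 + A^-8; d^5 = -A^10 - 5*A^6 - 10*A^2 - 10*A^-2 - 5*A^-6 - A^-10; d^6 = A^12 + 6*A^8 + 15*A^4 + 20 + 15*A^-4 + 6*A^-8 + A^-12; d^7 = -A^14 - 7*A^10 - 21*A^6 - 35*A^2 - 35*A^-2 - 21*A^-6 - 7*A^-10 - A^-14.
  A^10 * (d^4) = A^18 + 4*A^14 + 6*A^10 + 4*A^6 + A^2
  A^8 * (10*d^3) = -10*A^14 - 30*A^10 - 30*A^6 - 10*A^2
  A^6 * (39*d^2 + 6*d^4) = 6*A^14 + 63*A^10 + 114*A^6 + 63*A^2 + 6*A^-2
  A^4 * (66*d + 52*d^3 + 2*d^5) = -2*A^14 - 62*A^10 - 242*A^6 - 242*A^2 - 62*A^-2 - 2*A^-6
  A^2 * (45 + 124*d^2 + 41*d^4) = 41*A^10 + 288*A^6 + 539*A^2 + 288*A^-2 + 41*A^-6
  A^0 * (118*d + 113*d^3 + 21*d^5) = -21*A^10 - 218*A^6 - 667*A^2 - 667*A^-2 - 218*A^-6 - 21*A^-10
  A^-2 * (20 + 120*d^2 + 63*d^4 + 7*d^6) = 7*A^10 + 105*A^6 + 477*A^2 + 778*A^-2 + 477*A^-6 + 105*A^-10 + 7*A^-14
  A^-4 * (30*d + 68*d^3 + 21*d^5 + d^7) = -A^10 - 28*A^6 - 194*A^2 - 479*A^-2 - 479*A^-6 - 194*A^-10 - 28*A^-14 - A^-18
  A^-6 * (20*d^2 + 22*d^4 + 3*d^6) = 3*A^6 + 40*A^2 + 153*A^-2 + 232*A^-6 + 153*A^-10 + 40*A^-14 + 3*A^-18
  A^-8 * (7*d^3 + 3*d^5) = -3*A^2 - 22*A^-2 - 51*A^-6 - 51*A^-10 - 22*A^-14 - 3*A^-18
  A^-10 * (d^4) = A^-2 + 4*A^-6 + 6*A^-10 + 4*A^-14 + A^-18
Summing the groups: <K> = A^18 - 2*A^14 + 3*A^10 - 4*A^6 + 4*A^2 - 4*A^-2 + 4*A^-6 - 2*A^-10 + A^-14
Normalise by the writhe: (-A^3)^(-w) = (-A^3)^(2) = A^6, so f(A) = A^6 * <K> = A^24 - 2*A^20 + 3*A^16 - 4*A^12 + 4*A^8 - 4*A^4 + 4 - 2*A^-4 + A^-8.
Substitute A = t^(-1/4), i.e. A^e → t^(-e/4): V(t) = t^2 - 2*t + 4 - 4*t^-1 + 4*t^-2 - 4*t^-3 + 3*t^-4 - 2*t^-5 + t^-6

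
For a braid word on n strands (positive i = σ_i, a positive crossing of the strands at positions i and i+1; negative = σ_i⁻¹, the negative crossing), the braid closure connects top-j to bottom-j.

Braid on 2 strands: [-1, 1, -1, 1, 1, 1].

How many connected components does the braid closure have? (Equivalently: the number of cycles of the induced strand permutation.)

2

Derivation:
Track the strand permutation on 2 strands, starting from identity.
  step 1: s1^-1 swaps positions 1,2 -> [2 1]
  step 2: s1 swaps positions 1,2 -> [1 2]
  step 3: s1^-1 swaps positions 1,2 -> [2 1]
  step 4: s1 swaps positions 1,2 -> [1 2]
  step 5: s1 swaps positions 1,2 -> [2 1]
  step 6: s1 swaps positions 1,2 -> [1 2]
Final permutation (position -> original strand): [1 2]
Closure components = cycle count of this permutation = 2.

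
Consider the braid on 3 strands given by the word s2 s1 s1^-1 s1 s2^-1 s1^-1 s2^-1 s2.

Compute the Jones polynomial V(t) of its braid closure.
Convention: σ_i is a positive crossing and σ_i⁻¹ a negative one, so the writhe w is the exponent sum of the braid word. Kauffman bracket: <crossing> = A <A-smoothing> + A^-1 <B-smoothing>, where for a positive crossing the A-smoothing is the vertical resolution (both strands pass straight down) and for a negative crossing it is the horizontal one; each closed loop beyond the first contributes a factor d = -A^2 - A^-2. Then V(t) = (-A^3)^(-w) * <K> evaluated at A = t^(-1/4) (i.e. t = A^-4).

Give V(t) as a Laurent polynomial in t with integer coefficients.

1

Derivation:
First cancel adjacent σ_i σ_i⁻¹ pairs (Reidemeister II — same braid, same closure): s2 s1 s1^-1 s1 s2^-1 s1^-1 s2^-1 s2 → s2 s1 s2^-1 s1^-1.
Braid: s2 s1 s2^-1 s1^-1 on 3 strands, 4 crossings.
Writhe w = (#positive) - (#negative) = 2 - 2 = 0.
Enumerate smoothing states for the bracket polynomial. There are 2^4 = 16 states.
Each crossing splits two ways (0=vertical, 1=horizontal). The state's weight is A^(#A-smoothings - #B-smoothings) * d^(loops - 1).
  state 0000: A-exp=+0, loops=3, term = A^0 * d^2
  state 0001: A-exp=+2, loops=2, term = A^2 * d^1
  state 0010: A-exp=+2, loops=2, term = A^2 * d^1
  state 0011: A-exp=+4, loops=1, term = A^4 * d^0
  state 0100: A-exp=-2, loops=2, term = A^-2 * d^1
  state 0101: A-exp=+0, loops=3, term = A^0 * d^2
  state 0110: A-exp=+0, loops=1, term = A^0 * d^0
  state 0111: A-exp=+2, loops=2, term = A^2 * d^1
  state 1000: A-exp=-2, loops=2, term = A^-2 * d^1
  state 1001: A-exp=+0, loops=1, term = A^0 * d^0
  state 1010: A-exp=+0, loops=3, term = A^0 * d^2
  state 1011: A-exp=+2, loops=2, term = A^2 * d^1
  state 1100: A-exp=-4, loops=1, term = A^-4 * d^0
  state 1101: A-exp=-2, loops=2, term = A^-2 * d^1
  state 1110: A-exp=-2, loops=2, term = A^-2 * d^1
  state 1111: A-exp=+0, loops=1, term = A^0 * d^0
Collect the terms by A-exponent (count of states per loop number):
Powers of d = -A^2 - A^-2: d^2 = A^4 + 2 + A^-4.
  A^4 * (1) = A^4
  A^2 * (4*d) = -4*A^4 - 4
  A^0 * (3 + 3*d^2) = 3*A^4 + 9 + 3*A^-4
  A^-2 * (4*d) = -4 - 4*A^-4
  A^-4 * (1) = A^-4
Summing the groups: <K> = 1
Normalise by the writhe: (-A^3)^(-w) = (-A^3)^(0) = 1, so f(A) = 1 * <K> = 1.
Substitute A = t^(-1/4), i.e. A^e → t^(-e/4): V(t) = 1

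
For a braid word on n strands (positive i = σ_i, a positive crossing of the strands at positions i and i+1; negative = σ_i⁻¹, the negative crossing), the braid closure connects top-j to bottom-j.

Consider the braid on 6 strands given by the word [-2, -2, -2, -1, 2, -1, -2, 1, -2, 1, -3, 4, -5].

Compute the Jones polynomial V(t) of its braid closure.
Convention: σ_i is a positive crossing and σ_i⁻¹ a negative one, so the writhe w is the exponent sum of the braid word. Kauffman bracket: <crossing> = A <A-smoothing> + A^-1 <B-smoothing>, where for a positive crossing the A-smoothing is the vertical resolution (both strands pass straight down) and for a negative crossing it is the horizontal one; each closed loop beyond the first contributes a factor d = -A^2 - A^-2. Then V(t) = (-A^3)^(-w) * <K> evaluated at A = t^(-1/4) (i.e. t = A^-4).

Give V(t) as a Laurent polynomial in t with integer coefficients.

The presented braid s2^-1 s2^-1 s2^-1 s1^-1 s2 s1^-1 s2^-1 s1 s2^-1 s1 s3^-1 s4 s5^-1 on 6 strands reduces by inverse Markov moves (closure unchanged at each step):
  Destabilize: the word has the form β·s5^-1 where s5^-1 occurs only as the final letter (β ∈ B_5); drop it and the last strand → 5 strands.
  Destabilize: the word has the form β·s4 where s4 occurs only as the final letter (β ∈ B_4); drop it and the last strand → 4 strands.
  Destabilize: the word has the form β·s3^-1 where s3^-1 occurs only as the final letter (β ∈ B_3); drop it and the last strand → 3 strands.
Reduced to β = s2^-1 s2^-1 s2^-1 s1^-1 s2 s1^-1 s2^-1 s1 s2^-1 s1 on 3 strands, 10 crossings.
Compute on β:
Braid: s2^-1 s2^-1 s2^-1 s1^-1 s2 s1^-1 s2^-1 s1 s2^-1 s1 on 3 strands, 10 crossings.
Writhe w = (#positive) - (#negative) = 3 - 7 = -4.
Enumerate smoothing states for the bracket polynomial. There are 2^10 = 1024 states.
Each crossing splits two ways (0=vertical, 1=horizontal). The state's weight is A^(#A-smoothings - #B-smoothings) * d^(loops - 1).
Tabulate the states by total A-exponent and number of loops L (A-exp: L × count):
  A^10: L=6 ×1
  A^8: L=5 ×10
  A^6: L=4 ×41, L=6 ×4
  A^4: L=3 ×88, L=5 ×31, L=7 ×1
  A^2: L=2 ×102, L=4 ×99, L=6 ×9
  A^0: L=1 ×54, L=3 ×162, L=5 ×36
  A^-2: L=2 ×134, L=4 ×74, L=6 ×2
  A^-4: L=1 ×30, L=3 ×82, L=5 ×8
  A^-6: L=2 ×32, L=4 ×13
  A^-8: L=1 ×3, L=3 ×7
  A^-10: L=2 ×1
Each group contributes A^e * Σ count * d^(L-1):
Powers of d = -A^2 - A^-2: d^2 = A^4 + 2 + A^-4; d^3 = -A^6 - 3*A^2 - 3*A^-2 - A^-6; d^4 = A^8 + 4*A^4 + 6 + 4*A^-4 + A^-8; d^5 = -A^10 - 5*A^6 - 10*A^2 - 10*A^-2 - 5*A^-6 - A^-10; d^6 = A^12 + 6*A^8 + 15*A^4 + 20 + 15*A^-4 + 6*A^-8 + A^-12.
  A^10 * (d^5) = -A^20 - 5*A^16 - 10*A^12 - 10*A^8 - 5*A^4 - 1
  A^8 * (10*d^4) = 10*A^16 + 40*A^12 + 60*A^8 + 40*A^4 + 10
  A^6 * (41*d^3 + 4*d^5) = -4*A^16 - 61*A^12 - 163*A^8 - 163*A^4 - 61 - 4*A^-4
  A^4 * (88*d^2 + 31*d^4 + d^6) = A^16 + 37*A^12 + 227*A^8 + 382*A^4 + 227 + 37*A^-4 + A^-8
  A^2 * (102*d + 99*d^3 + 9*d^5) = -9*A^12 - 144*A^8 - 489*A^4 - 489 - 144*A^-4 - 9*A^-8
  A^0 * (54 + 162*d^2 + 36*d^4) = 36*A^8 + 306*A^4 + 594 + 306*A^-4 + 36*A^-8
  A^-2 * (134*d + 74*d^3 + 2*d^5) = -2*A^8 - 84*A^4 - 376 - 376*A^-4 - 84*A^-8 - 2*A^-12
  A^-4 * (30 + 82*d^2 + 8*d^4) = 8*A^4 + 114 + 242*A^-4 + 114*A^-8 + 8*A^-12
  A^-6 * (32*d + 13*d^3) = -13 - 71*A^-4 - 71*A^-8 - 13*A^-12
  A^-8 * (3 + 7*d^2) = 7*A^-4 + 17*A^-8 + 7*A^-12
  A^-10 * (d) = -A^-8 - A^-12
Summing the groups: <K> = -A^20 + 2*A^16 - 3*A^12 + 4*A^8 - 5*A^4 + 5 - 3*A^-4 + 3*A^-8 - A^-12
Normalise by the writhe: (-A^3)^(-w) = (-A^3)^(4) = A^12, so f(A) = A^12 * <K> = -A^32 + 2*A^28 - 3*A^24 + 4*A^20 - 5*A^16 + 5*A^12 - 3*A^8 + 3*A^4 - 1.
Substitute A = t^(-1/4), i.e. A^e → t^(-e/4): V(t) = -1 + 3*t^-1 - 3*t^-2 + 5*t^-3 - 5*t^-4 + 4*t^-5 - 3*t^-6 + 2*t^-7 - t^-8

Answer: -1 + 3*t^-1 - 3*t^-2 + 5*t^-3 - 5*t^-4 + 4*t^-5 - 3*t^-6 + 2*t^-7 - t^-8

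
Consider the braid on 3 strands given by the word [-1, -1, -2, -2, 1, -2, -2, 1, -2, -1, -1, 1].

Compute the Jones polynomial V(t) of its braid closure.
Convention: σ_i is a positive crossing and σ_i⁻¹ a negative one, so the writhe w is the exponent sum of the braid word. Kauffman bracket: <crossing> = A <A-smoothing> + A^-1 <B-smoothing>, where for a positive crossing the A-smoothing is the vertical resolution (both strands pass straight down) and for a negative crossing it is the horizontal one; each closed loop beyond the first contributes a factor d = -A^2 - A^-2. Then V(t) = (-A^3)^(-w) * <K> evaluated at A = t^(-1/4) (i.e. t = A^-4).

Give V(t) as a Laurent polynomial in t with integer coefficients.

2*t^-2 - 3*t^-3 + 6*t^-4 - 7*t^-5 + 7*t^-6 - 7*t^-7 + 5*t^-8 - 3*t^-9 + t^-10

Derivation:
The presented braid s1^-1 s1^-1 s2^-1 s2^-1 s1 s2^-1 s2^-1 s1 s2^-1 s1^-1 s1^-1 s1 on 3 strands reduces by inverse Markov moves (closure unchanged at each step):
  Deconjugate: the word is γ·β·γ⁻¹ with γ = s1^-1 (prefix) and γ⁻¹ = s1 (suffix); strip both.
Reduced to β = s1^-1 s2^-1 s2^-1 s1 s2^-1 s2^-1 s1 s2^-1 s1^-1 s1^-1 on 3 strands, 10 crossings.
Compute on β:
Braid: s1^-1 s2^-1 s2^-1 s1 s2^-1 s2^-1 s1 s2^-1 s1^-1 s1^-1 on 3 strands, 10 crossings.
Writhe w = (#positive) - (#negative) = 2 - 8 = -6.
State-sum expansion of <K>. There are 2^10 = 1024 states.
Each crossing splits two ways (0=vertical, 1=horizontal). The state's weight is A^(#A-smoothings - #B-smoothings) * d^(loops - 1).
Tabulate the states by total A-exponent and number of loops L (A-exp: L × count):
  A^10: L=7 ×1
  A^8: L=6 ×10
  A^6: L=5 ×44, L=7 ×1
  A^4: L=4 ×110, L=6 ×10
  A^2: L=3 ×166, L=5 ×44
  A^0: L=2 ×144, L=4 ×106, L=6 ×2
  A^-2: L=1 ×57, L=3 ×140, L=5 ×13
  A^-4: L=2 ×91, L=4 ×28, L=6 ×1
  A^-6: L=1 ×16, L=3 ×26, L=5 ×3
  A^-8: L=2 ×7, L=4 ×3
  A^-10: L=3 ×1
Each group contributes A^e * Σ count * d^(L-1):
Powers of d = -A^2 - A^-2: d^2 = A^4 + 2 + A^-4; d^3 = -A^6 - 3*A^2 - 3*A^-2 - A^-6; d^4 = A^8 + 4*A^4 + 6 + 4*A^-4 + A^-8; d^5 = -A^10 - 5*A^6 - 10*A^2 - 10*A^-2 - 5*A^-6 - A^-10; d^6 = A^12 + 6*A^8 + 15*A^4 + 20 + 15*A^-4 + 6*A^-8 + A^-12.
  A^10 * (d^6) = A^22 + 6*A^18 + 15*A^14 + 20*A^10 + 15*A^6 + 6*A^2 + A^-2
  A^8 * (10*d^5) = -10*A^18 - 50*A^14 - 100*A^10 - 100*A^6 - 50*A^2 - 10*A^-2
  A^6 * (44*d^4 + d^6) = A^18 + 50*A^14 + 191*A^10 + 284*A^6 + 191*A^2 + 50*A^-2 + A^-6
  A^4 * (110*d^3 + 10*d^5) = -10*A^14 - 160*A^10 - 430*A^6 - 430*A^2 - 160*A^-2 - 10*A^-6
  A^2 * (166*d^2 + 44*d^4) = 44*A^10 + 342*A^6 + 596*A^2 + 342*A^-2 + 44*A^-6
  A^0 * (144*d + 106*d^3 + 2*d^5) = -2*A^10 - 116*A^6 - 482*A^2 - 482*A^-2 - 116*A^-6 - 2*A^-10
  A^-2 * (57 + 140*d^2 + 13*d^4) = 13*A^6 + 192*A^2 + 415*A^-2 + 192*A^-6 + 13*A^-10
  A^-4 * (91*d + 28*d^3 + d^5) = -A^6 - 33*A^2 - 185*A^-2 - 185*A^-6 - 33*A^-10 - A^-14
  A^-6 * (16 + 26*d^2 + 3*d^4) = 3*A^2 + 38*A^-2 + 86*A^-6 + 38*A^-10 + 3*A^-14
  A^-8 * (7*d + 3*d^3) = -3*A^-2 - 16*A^-6 - 16*A^-10 - 3*A^-14
  A^-10 * (d^2) = A^-6 + 2*A^-10 + A^-14
Summing the groups: <K> = A^22 - 3*A^18 + 5*A^14 - 7*A^10 + 7*A^6 - 7*A^2 + 6*A^-2 - 3*A^-6 + 2*A^-10
Normalise by the writhe: (-A^3)^(-w) = (-A^3)^(6) = A^18, so f(A) = A^18 * <K> = A^40 - 3*A^36 + 5*A^32 - 7*A^28 + 7*A^24 - 7*A^20 + 6*A^16 - 3*A^12 + 2*A^8.
Substitute A = t^(-1/4), i.e. A^e → t^(-e/4): V(t) = 2*t^-2 - 3*t^-3 + 6*t^-4 - 7*t^-5 + 7*t^-6 - 7*t^-7 + 5*t^-8 - 3*t^-9 + t^-10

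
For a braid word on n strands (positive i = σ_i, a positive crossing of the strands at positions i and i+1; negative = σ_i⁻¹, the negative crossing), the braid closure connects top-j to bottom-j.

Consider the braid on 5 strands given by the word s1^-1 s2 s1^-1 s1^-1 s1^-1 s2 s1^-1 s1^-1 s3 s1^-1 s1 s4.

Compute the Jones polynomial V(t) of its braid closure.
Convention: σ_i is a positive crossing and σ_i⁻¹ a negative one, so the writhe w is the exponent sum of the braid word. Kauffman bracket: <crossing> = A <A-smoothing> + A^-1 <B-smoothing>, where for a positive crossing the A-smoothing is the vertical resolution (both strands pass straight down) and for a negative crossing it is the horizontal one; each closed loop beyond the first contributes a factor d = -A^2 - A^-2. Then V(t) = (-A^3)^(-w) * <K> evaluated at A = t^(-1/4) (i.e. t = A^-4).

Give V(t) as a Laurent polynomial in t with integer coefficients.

The presented braid s1^-1 s2 s1^-1 s1^-1 s1^-1 s2 s1^-1 s1^-1 s3 s1^-1 s1 s4 on 5 strands reduces by inverse Markov moves (closure unchanged at each step):
  Destabilize: the word has the form β·s4 where s4 occurs only as the final letter (β ∈ B_4); drop it and the last strand → 4 strands.
  Deconjugate: the word is γ·β·γ⁻¹ with γ = s1^-1 (prefix) and γ⁻¹ = s1 (suffix); strip both.
Reduced to β = s2 s1^-1 s1^-1 s1^-1 s2 s1^-1 s1^-1 s3 s1^-1 on 4 strands, 9 crossings.
Compute on β:
Braid: s2 s1^-1 s1^-1 s1^-1 s2 s1^-1 s1^-1 s3 s1^-1 on 4 strands, 9 crossings.
Writhe w = (#positive) - (#negative) = 3 - 6 = -3.
Enumerate smoothing states for the bracket polynomial. There are 2^9 = 512 states.
Smooth each crossing (0=||, 1=⌣⌢); contribution A^(Σ sign_k(1-2s_k)) * d^(L-1).
Tabulate the states by total A-exponent and number of loops L (A-exp: L × count):
  A^9: L=8 ×1
  A^7: L=7 ×9
  A^5: L=6 ×36
  A^3: L=5 ×84
  A^1: L=4 ×126
  A^-1: L=3 ×124, L=5 ×2
  A^-3: L=2 ×75, L=4 ×9
  A^-5: L=1 ×21, L=3 ×15
  A^-7: L=2 ×8, L=4 ×1
  A^-9: L=3 ×1
Each group contributes A^e * Σ count * d^(L-1):
Powers of d = -A^2 - A^-2: d^2 = A^4 + 2 + A^-4; d^3 = -A^6 - 3*A^2 - 3*A^-2 - A^-6; d^4 = A^8 + 4*A^4 + 6 + 4*A^-4 + A^-8; d^5 = -A^10 - 5*A^6 - 10*A^2 - 10*A^-2 - 5*A^-6 - A^-10; d^6 = A^12 + 6*A^8 + 15*A^4 + 20 + 15*A^-4 + 6*A^-8 + A^-12; d^7 = -A^14 - 7*A^10 - 21*A^6 - 35*A^2 - 35*A^-2 - 21*A^-6 - 7*A^-10 - A^-14.
  A^9 * (d^7) = -A^23 - 7*A^19 - 21*A^15 - 35*A^11 - 35*A^7 - 21*A^3 - 7*A^-1 - A^-5
  A^7 * (9*d^6) = 9*A^19 + 54*A^15 + 135*A^11 + 180*A^7 + 135*A^3 + 54*A^-1 + 9*A^-5
  A^5 * (36*d^5) = -36*A^15 - 180*A^11 - 360*A^7 - 360*A^3 - 180*A^-1 - 36*A^-5
  A^3 * (84*d^4) = 84*A^11 + 336*A^7 + 504*A^3 + 336*A^-1 + 84*A^-5
  A^1 * (126*d^3) = -126*A^7 - 378*A^3 - 378*A^-1 - 126*A^-5
  A^-1 * (124*d^2 + 2*d^4) = 2*A^7 + 132*A^3 + 260*A^-1 + 132*A^-5 + 2*A^-9
  A^-3 * (75*d + 9*d^3) = -9*A^3 - 102*A^-1 - 102*A^-5 - 9*A^-9
  A^-5 * (21 + 15*d^2) = 15*A^-1 + 51*A^-5 + 15*A^-9
  A^-7 * (8*d + d^3) = -A^-1 - 11*A^-5 - 11*A^-9 - A^-13
  A^-9 * (d^2) = A^-5 + 2*A^-9 + A^-13
Summing the groups: <K> = -A^23 + 2*A^19 - 3*A^15 + 4*A^11 - 3*A^7 + 3*A^3 - 3*A^-1 + A^-5 - A^-9
Normalise by the writhe: (-A^3)^(-w) = (-A^3)^(3) = -A^9, so f(A) = -A^9 * <K> = A^32 - 2*A^28 + 3*A^24 - 4*A^20 + 3*A^16 - 3*A^12 + 3*A^8 - A^4 + 1.
Substitute A = t^(-1/4), i.e. A^e → t^(-e/4): V(t) = 1 - t^-1 + 3*t^-2 - 3*t^-3 + 3*t^-4 - 4*t^-5 + 3*t^-6 - 2*t^-7 + t^-8

Answer: 1 - t^-1 + 3*t^-2 - 3*t^-3 + 3*t^-4 - 4*t^-5 + 3*t^-6 - 2*t^-7 + t^-8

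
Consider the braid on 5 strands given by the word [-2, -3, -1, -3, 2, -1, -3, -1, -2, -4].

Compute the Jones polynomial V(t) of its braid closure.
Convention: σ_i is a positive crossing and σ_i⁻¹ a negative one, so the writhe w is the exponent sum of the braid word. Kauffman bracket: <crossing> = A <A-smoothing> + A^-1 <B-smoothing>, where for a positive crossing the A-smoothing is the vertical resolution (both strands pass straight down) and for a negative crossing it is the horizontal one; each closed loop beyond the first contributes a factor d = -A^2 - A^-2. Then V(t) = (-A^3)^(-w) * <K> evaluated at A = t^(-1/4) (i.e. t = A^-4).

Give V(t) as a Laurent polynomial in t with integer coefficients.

The presented braid s2^-1 s3^-1 s1^-1 s3^-1 s2 s1^-1 s3^-1 s1^-1 s2^-1 s4^-1 on 5 strands reduces by inverse Markov moves (closure unchanged at each step):
  Destabilize: the word has the form β·s4^-1 where s4^-1 occurs only as the final letter (β ∈ B_4); drop it and the last strand → 4 strands.
Reduced to β = s2^-1 s3^-1 s1^-1 s3^-1 s2 s1^-1 s3^-1 s1^-1 s2^-1 on 4 strands, 9 crossings.
Compute on β:
Braid: s2^-1 s3^-1 s1^-1 s3^-1 s2 s1^-1 s3^-1 s1^-1 s2^-1 on 4 strands, 9 crossings.
Writhe w = (#positive) - (#negative) = 1 - 8 = -7.
Enumerate smoothing states for the bracket polynomial. There are 2^9 = 512 states.
Each crossing splits two ways (0=vertical, 1=horizontal). The state's weight is A^(#A-smoothings - #B-smoothings) * d^(loops - 1).
Tabulate the states by total A-exponent and number of loops L (A-exp: L × count):
  A^9: L=6 ×1
  A^7: L=5 ×9
  A^5: L=4 ×35, L=6 ×1
  A^3: L=3 ×74, L=5 ×10
  A^1: L=2 ×85, L=4 ×41
  A^-1: L=1 ×42, L=3 ×80, L=5 ×4
  A^-3: L=2 ×65, L=4 ×19
  A^-5: L=1 ×9, L=3 ×26, L=5 ×1
  A^-7: L=2 ×6, L=4 ×3
  A^-9: L=3 ×1
Each group contributes A^e * Σ count * d^(L-1):
Powers of d = -A^2 - A^-2: d^2 = A^4 + 2 + A^-4; d^3 = -A^6 - 3*A^2 - 3*A^-2 - A^-6; d^4 = A^8 + 4*A^4 + 6 + 4*A^-4 + A^-8; d^5 = -A^10 - 5*A^6 - 10*A^2 - 10*A^-2 - 5*A^-6 - A^-10.
  A^9 * (d^5) = -A^19 - 5*A^15 - 10*A^11 - 10*A^7 - 5*A^3 - A^-1
  A^7 * (9*d^4) = 9*A^15 + 36*A^11 + 54*A^7 + 36*A^3 + 9*A^-1
  A^5 * (35*d^3 + d^5) = -A^15 - 40*A^11 - 115*A^7 - 115*A^3 - 40*A^-1 - A^-5
  A^3 * (74*d^2 + 10*d^4) = 10*A^11 + 114*A^7 + 208*A^3 + 114*A^-1 + 10*A^-5
  A^1 * (85*d + 41*d^3) = -41*A^7 - 208*A^3 - 208*A^-1 - 41*A^-5
  A^-1 * (42 + 80*d^2 + 4*d^4) = 4*A^7 + 96*A^3 + 226*A^-1 + 96*A^-5 + 4*A^-9
  A^-3 * (65*d + 19*d^3) = -19*A^3 - 122*A^-1 - 122*A^-5 - 19*A^-9
  A^-5 * (9 + 26*d^2 + d^4) = A^3 + 30*A^-1 + 67*A^-5 + 30*A^-9 + A^-13
  A^-7 * (6*d + 3*d^3) = -3*A^-1 - 15*A^-5 - 15*A^-9 - 3*A^-13
  A^-9 * (d^2) = A^-5 + 2*A^-9 + A^-13
Summing the groups: <K> = -A^19 + 3*A^15 - 4*A^11 + 6*A^7 - 6*A^3 + 5*A^-1 - 5*A^-5 + 2*A^-9 - A^-13
Normalise by the writhe: (-A^3)^(-w) = (-A^3)^(7) = -A^21, so f(A) = -A^21 * <K> = A^40 - 3*A^36 + 4*A^32 - 6*A^28 + 6*A^24 - 5*A^20 + 5*A^16 - 2*A^12 + A^8.
Substitute A = t^(-1/4), i.e. A^e → t^(-e/4): V(t) = t^-2 - 2*t^-3 + 5*t^-4 - 5*t^-5 + 6*t^-6 - 6*t^-7 + 4*t^-8 - 3*t^-9 + t^-10

Answer: t^-2 - 2*t^-3 + 5*t^-4 - 5*t^-5 + 6*t^-6 - 6*t^-7 + 4*t^-8 - 3*t^-9 + t^-10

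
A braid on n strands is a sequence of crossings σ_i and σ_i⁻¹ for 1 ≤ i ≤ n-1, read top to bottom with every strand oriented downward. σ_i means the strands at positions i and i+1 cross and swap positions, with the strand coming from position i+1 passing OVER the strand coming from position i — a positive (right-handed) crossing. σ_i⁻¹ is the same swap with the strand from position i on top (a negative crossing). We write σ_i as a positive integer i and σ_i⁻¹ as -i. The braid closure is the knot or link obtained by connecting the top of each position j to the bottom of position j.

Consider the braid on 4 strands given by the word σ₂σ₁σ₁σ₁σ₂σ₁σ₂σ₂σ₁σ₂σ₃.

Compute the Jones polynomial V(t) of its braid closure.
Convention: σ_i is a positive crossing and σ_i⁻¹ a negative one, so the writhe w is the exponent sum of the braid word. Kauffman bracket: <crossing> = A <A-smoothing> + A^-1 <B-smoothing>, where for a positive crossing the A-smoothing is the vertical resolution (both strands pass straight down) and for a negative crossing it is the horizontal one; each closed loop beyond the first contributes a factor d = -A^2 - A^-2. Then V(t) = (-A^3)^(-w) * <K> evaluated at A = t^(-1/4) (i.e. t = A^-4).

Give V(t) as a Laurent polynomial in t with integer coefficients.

The presented braid s2 s1 s1 s1 s2 s1 s2 s2 s1 s2 s3 on 4 strands reduces by inverse Markov moves (closure unchanged at each step):
  Destabilize: the word has the form β·s3 where s3 occurs only as the final letter (β ∈ B_3); drop it and the last strand → 3 strands.
Reduced to β = s2 s1 s1 s1 s2 s1 s2 s2 s1 s2 on 3 strands, 10 crossings.
Compute on β:
Braid: s2 s1 s1 s1 s2 s1 s2 s2 s1 s2 on 3 strands, 10 crossings.
Writhe w = (#positive) - (#negative) = 10 - 0 = 10.
Computing the Kauffman bracket via state sum. There are 2^10 = 1024 states.
For each crossing: s=0 is the vertical smoothing, s=1 horizontal. Crossing k contributes A^(sign_k * (1 - 2*s_k)); loop factor d = -A^2 - A^-2.
Tabulate the states by total A-exponent and number of loops L (A-exp: L × count):
  A^10: L=3 ×1
  A^8: L=2 ×10
  A^6: L=1 ×25, L=3 ×20
  A^4: L=2 ×100, L=4 ×20
  A^2: L=1 ×36, L=3 ×164, L=5 ×10
  A^0: L=2 ×108, L=4 ×142, L=6 ×2
  A^-2: L=1 ×12, L=3 ×129, L=5 ×69
  A^-4: L=2 ×24, L=4 ×78, L=6 ×18
  A^-6: L=3 ×19, L=5 ×24, L=7 ×2
  A^-8: L=4 ×7, L=6 ×3
  A^-10: L=5 ×1
Each group contributes A^e * Σ count * d^(L-1):
Powers of d = -A^2 - A^-2: d^2 = A^4 + 2 + A^-4; d^3 = -A^6 - 3*A^2 - 3*A^-2 - A^-6; d^4 = A^8 + 4*A^4 + 6 + 4*A^-4 + A^-8; d^5 = -A^10 - 5*A^6 - 10*A^2 - 10*A^-2 - 5*A^-6 - A^-10; d^6 = A^12 + 6*A^8 + 15*A^4 + 20 + 15*A^-4 + 6*A^-8 + A^-12.
  A^10 * (d^2) = A^14 + 2*A^10 + A^6
  A^8 * (10*d) = -10*A^10 - 10*A^6
  A^6 * (25 + 20*d^2) = 20*A^10 + 65*A^6 + 20*A^2
  A^4 * (100*d + 20*d^3) = -20*A^10 - 160*A^6 - 160*A^2 - 20*A^-2
  A^2 * (36 + 164*d^2 + 10*d^4) = 10*A^10 + 204*A^6 + 424*A^2 + 204*A^-2 + 10*A^-6
  A^0 * (108*d + 142*d^3 + 2*d^5) = -2*A^10 - 152*A^6 - 554*A^2 - 554*A^-2 - 152*A^-6 - 2*A^-10
  A^-2 * (12 + 129*d^2 + 69*d^4) = 69*A^6 + 405*A^2 + 684*A^-2 + 405*A^-6 + 69*A^-10
  A^-4 * (24*d + 78*d^3 + 18*d^5) = -18*A^6 - 168*A^2 - 438*A^-2 - 438*A^-6 - 168*A^-10 - 18*A^-14
  A^-6 * (19*d^2 + 24*d^4 + 2*d^6) = 2*A^6 + 36*A^2 + 145*A^-2 + 222*A^-6 + 145*A^-10 + 36*A^-14 + 2*A^-18
  A^-8 * (7*d^3 + 3*d^5) = -3*A^2 - 22*A^-2 - 51*A^-6 - 51*A^-10 - 22*A^-14 - 3*A^-18
  A^-10 * (d^4) = A^-2 + 4*A^-6 + 6*A^-10 + 4*A^-14 + A^-18
Summing the groups: <K> = A^14 + A^6 - A^-10
Normalise by the writhe: (-A^3)^(-w) = (-A^3)^(-10) = A^-30, so f(A) = A^-30 * <K> = A^-16 + A^-24 - A^-40.
Substitute A = t^(-1/4), i.e. A^e → t^(-e/4): V(t) = -t^10 + t^6 + t^4

Answer: -t^10 + t^6 + t^4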